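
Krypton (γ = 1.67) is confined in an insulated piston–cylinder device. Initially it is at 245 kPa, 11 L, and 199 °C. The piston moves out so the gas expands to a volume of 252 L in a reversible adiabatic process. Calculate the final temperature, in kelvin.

T₂ ≈ 57.9 K

Adiabatic: T₁V₁^(γ−1) = T₂V₂^(γ−1) ⇒ T₂ = T₁ (V₁/V₂)^(γ−1).
T₁ = 199 °C = 472.1 K.
T₂ = 472.1 × (11/252)^(0.67) = 57.93 K.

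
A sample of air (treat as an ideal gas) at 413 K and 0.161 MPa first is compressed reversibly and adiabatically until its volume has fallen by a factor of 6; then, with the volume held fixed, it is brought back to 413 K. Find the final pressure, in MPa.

P₃ ≈ 0.966 MPa

For a diatomic ideal gas γ = 7/5.
Adiabatic step (PV^γ = const): P₂ = 0.161×6^(7/5) = 1.978 MPa; T₂ = 413×6^(2/5) = 845.7 K.
Isochoric: P₃ = P₂(T₃/T₂) = 1.978 × (413/845.7) = 0.966 MPa.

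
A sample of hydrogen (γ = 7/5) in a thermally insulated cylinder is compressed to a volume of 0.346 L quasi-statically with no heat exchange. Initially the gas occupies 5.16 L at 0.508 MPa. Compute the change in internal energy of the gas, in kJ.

ΔU ≈ 12.8 kJ

P₂ = P₁(V₁/V₂)^γ = 0.508×(5.16/0.346)^(7/5) = 22.33 MPa.
For a reversible adiabat, W_by_gas = (P₁V₁ − P₂V₂)/(γ−1).
W_by = (508000×0.00516 − 2.233×10^7×0.000346) / (2/5) = -12760 J.
Q = 0 ⇒ ΔU = −W_by = 12760 J.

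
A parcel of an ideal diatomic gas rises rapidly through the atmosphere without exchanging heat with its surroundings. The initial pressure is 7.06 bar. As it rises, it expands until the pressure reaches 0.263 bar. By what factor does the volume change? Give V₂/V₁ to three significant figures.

V₂/V₁ ≈ 10.5

From PV^γ = const, V₂/V₁ = (P₁/P₂)^(1/γ).
For a diatomic ideal gas γ = 7/5.
V₂/V₁ = (7.06/0.263)^(5/7) = 10.49.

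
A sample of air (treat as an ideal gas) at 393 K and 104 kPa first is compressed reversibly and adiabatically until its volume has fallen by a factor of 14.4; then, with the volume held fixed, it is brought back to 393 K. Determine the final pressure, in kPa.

For a diatomic ideal gas γ = 7/5.
Adiabatic step (PV^γ = const): P₂ = 104×14.4^(7/5) = 4353 kPa; T₂ = 393×14.4^(2/5) = 1142 K.
Isochoric: P₃ = P₂(T₃/T₂) = 4353 × (393/1142) = 1498 kPa.

P₃ ≈ 1500 kPa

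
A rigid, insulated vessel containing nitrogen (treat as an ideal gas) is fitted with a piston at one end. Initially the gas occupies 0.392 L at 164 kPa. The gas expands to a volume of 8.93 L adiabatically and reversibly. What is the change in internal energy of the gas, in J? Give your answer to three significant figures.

γ = 7/5 for a diatomic ideal gas.
P₂ = P₁(V₁/V₂)^γ = 164×(0.392/8.93)^(7/5) = 2.062 kPa.
For a reversible adiabat, W_by_gas = (P₁V₁ − P₂V₂)/(γ−1).
W_by = (164000×0.000392 − 2062×0.00893) / (2/5) = 114.7 J.
Q = 0 ⇒ ΔU = −W_by = -114.7 J.

ΔU ≈ -115 J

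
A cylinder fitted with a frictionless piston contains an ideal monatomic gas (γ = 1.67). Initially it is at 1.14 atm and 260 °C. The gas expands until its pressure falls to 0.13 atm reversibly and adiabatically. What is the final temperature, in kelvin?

T₂ ≈ 223 K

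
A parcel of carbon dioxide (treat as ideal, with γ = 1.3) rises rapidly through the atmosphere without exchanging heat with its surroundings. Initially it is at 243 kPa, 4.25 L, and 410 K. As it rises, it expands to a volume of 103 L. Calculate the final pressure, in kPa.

Adiabatic: P₁V₁^γ = P₂V₂^γ ⇒ P₂ = P₁ (V₁/V₂)^γ.
P₂ = 243 × (4.25/103)^(1.3) = 3.853 kPa.

P₂ ≈ 3.85 kPa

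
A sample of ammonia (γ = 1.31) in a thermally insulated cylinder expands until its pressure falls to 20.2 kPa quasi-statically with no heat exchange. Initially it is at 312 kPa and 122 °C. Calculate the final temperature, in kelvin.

Along an adiabat T P^((1−γ)/γ) is constant, so T₂ = T₁ (P₂/P₁)^((γ−1)/γ).
T₁ = 122 °C = 395.1 K.
T₂ = 395.1 × (20.2/312)^(0.237) = 206.7 K.

T₂ ≈ 207 K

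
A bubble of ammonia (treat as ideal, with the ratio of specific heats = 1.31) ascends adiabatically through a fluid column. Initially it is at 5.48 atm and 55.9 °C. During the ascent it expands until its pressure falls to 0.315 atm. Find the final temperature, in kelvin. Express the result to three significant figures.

T₂ ≈ 167 K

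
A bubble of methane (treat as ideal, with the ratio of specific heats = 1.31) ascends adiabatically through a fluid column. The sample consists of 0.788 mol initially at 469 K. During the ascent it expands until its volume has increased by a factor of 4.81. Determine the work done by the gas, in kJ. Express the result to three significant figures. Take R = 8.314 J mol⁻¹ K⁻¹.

Adiabatic: T₁V₁^(γ−1) = T₂V₂^(γ−1) ⇒ T₂ = T₁ (V₁/V₂)^(γ−1).
T₂ = 469 × (1/4.81)^(0.31) = 288.2 K.
Q = 0, so ΔU = W_on_gas = nCᵥΔT with Cᵥ = R/(γ−1) = 26.82 J/(mol·K).
ΔU = 0.788 × 26.82 × (288.2 − 469) = -3821 J.
Work done by the gas = −ΔU = 3821 J.

W ≈ 3.82 kJ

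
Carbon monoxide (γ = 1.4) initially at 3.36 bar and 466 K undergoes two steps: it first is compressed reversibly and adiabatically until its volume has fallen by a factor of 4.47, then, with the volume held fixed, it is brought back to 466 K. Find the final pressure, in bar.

Adiabatic step (PV^γ = const): P₂ = 3.36×4.47^(1.4) = 27.34 bar; T₂ = 466×4.47^(0.4) = 848.2 K.
Isochoric: P₃ = P₂(T₃/T₂) = 27.34 × (466/848.2) = 15.02 bar.

P₃ ≈ 15.0 bar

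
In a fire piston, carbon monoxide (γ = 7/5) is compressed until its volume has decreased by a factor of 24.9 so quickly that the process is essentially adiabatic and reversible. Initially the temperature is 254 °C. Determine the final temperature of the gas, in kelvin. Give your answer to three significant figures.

T₂ ≈ 1910 K

Adiabatic: T₁V₁^(γ−1) = T₂V₂^(γ−1) ⇒ T₂ = T₁ (V₁/V₂)^(γ−1).
T₁ = 254 °C = 527.1 K.
T₂ = 527.1 × 24.9^(2/5) = 1907 K.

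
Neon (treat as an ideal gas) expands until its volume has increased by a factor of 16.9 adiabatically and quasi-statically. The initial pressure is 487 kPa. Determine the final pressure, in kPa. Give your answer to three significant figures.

Adiabatic: P₁V₁^γ = P₂V₂^γ ⇒ P₂ = P₁ (V₁/V₂)^γ.
For a monatomic ideal gas γ = 5/3.
P₂ = 487 × (1/16.9)^(5/3) = 4.376 kPa.

P₂ ≈ 4.38 kPa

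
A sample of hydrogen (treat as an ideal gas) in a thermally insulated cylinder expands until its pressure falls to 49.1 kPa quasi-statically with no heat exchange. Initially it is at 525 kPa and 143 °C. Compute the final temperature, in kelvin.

Along an adiabat T P^((1−γ)/γ) is constant, so T₂ = T₁ (P₂/P₁)^((γ−1)/γ).
For a diatomic ideal gas γ = 7/5, so (γ−1)/γ = 2/7.
T₁ = 143 °C = 416.1 K.
T₂ = 416.1 × (49.1/525)^(2/7) = 211.5 K.

T₂ ≈ 211 K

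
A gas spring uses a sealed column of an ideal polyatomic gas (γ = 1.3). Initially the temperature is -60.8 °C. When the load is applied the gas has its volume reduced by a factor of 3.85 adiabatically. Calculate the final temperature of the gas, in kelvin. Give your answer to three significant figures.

For a reversible adiabat TV^(γ−1) is constant, so T₂ = T₁ (V₁/V₂)^(γ−1).
T₁ = -60.8 °C = 212.3 K.
T₂ = 212.3 × 3.85^(0.3) = 318.2 K.

T₂ ≈ 318 K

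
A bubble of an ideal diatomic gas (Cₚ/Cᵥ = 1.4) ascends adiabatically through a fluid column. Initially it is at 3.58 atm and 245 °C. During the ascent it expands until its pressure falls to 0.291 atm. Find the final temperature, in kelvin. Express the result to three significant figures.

Adiabatic: T₂/T₁ = (P₂/P₁)^((γ−1)/γ).
T₁ = 245 °C = 518.1 K.
T₂ = 518.1 × (0.291/3.58)^(0.286) = 252.9 K.

T₂ ≈ 253 K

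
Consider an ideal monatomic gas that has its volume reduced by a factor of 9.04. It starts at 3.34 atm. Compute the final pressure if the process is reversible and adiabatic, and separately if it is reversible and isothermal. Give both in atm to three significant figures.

For a monatomic ideal gas γ = 5/3.
Isothermal: P₂ = P₁(V₁/V₂) = 3.34×9.04 = 30.19 atm.
Adiabatic: P₂ = P₁(V₁/V₂)^γ = 3.34×9.04^(5/3) = 131 atm.

adiabatic: 131 atm; isothermal: 30.2 atm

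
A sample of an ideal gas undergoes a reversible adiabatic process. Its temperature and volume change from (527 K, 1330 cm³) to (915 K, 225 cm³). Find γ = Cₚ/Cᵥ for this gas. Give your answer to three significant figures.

TV^(γ−1) = const ⇒ γ − 1 = ln(T₂/T₁) / ln(V₁/V₂).
γ = 1 + ln(915/527) / ln(1330/225) = 1.311.

γ ≈ 1.31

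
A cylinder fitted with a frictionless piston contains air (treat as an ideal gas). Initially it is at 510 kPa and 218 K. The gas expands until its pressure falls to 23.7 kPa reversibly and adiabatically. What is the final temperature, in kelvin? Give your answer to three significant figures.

Adiabatic: T₂/T₁ = (P₂/P₁)^((γ−1)/γ).
For a diatomic ideal gas γ = 7/5, so (γ−1)/γ = 2/7.
T₂ = 218 × (23.7/510)^(2/7) = 90.71 K.

T₂ ≈ 90.7 K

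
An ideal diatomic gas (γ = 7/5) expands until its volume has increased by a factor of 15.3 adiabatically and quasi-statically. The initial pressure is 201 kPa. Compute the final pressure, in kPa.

P₂ ≈ 4.41 kPa

Adiabatic: P₁V₁^γ = P₂V₂^γ ⇒ P₂ = P₁ (V₁/V₂)^γ.
P₂ = 201 × (1/15.3)^(7/5) = 4.412 kPa.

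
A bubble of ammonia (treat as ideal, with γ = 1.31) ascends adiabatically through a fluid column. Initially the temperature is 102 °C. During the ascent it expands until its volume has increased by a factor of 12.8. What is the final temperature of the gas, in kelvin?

T₂ ≈ 170 K

Adiabatic: T₁V₁^(γ−1) = T₂V₂^(γ−1) ⇒ T₂ = T₁ (V₁/V₂)^(γ−1).
T₁ = 102 °C = 375.1 K.
T₂ = 375.1 × (1/12.8)^(0.31) = 170.2 K.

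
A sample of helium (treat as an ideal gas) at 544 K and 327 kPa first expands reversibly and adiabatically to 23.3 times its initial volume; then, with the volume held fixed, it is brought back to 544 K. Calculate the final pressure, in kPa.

P₃ ≈ 14.0 kPa

For a monatomic ideal gas γ = 5/3.
Adiabatic step (PV^γ = const): P₂ = 327×(1/23.3)^(5/3) = 1.72 kPa; T₂ = 544×(1/23.3)^(2/3) = 66.69 K.
Isochoric: P₃ = P₂(T₃/T₂) = 1.72 × (544/66.69) = 14.03 kPa.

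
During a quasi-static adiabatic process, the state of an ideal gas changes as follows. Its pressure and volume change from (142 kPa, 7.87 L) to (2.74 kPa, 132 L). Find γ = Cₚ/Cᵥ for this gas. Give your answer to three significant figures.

γ ≈ 1.40

PV^γ = const ⇒ γ = ln(P₂/P₁) / ln(V₁/V₂).
γ = ln(2.74/142) / ln(7.87/132) = 1.4.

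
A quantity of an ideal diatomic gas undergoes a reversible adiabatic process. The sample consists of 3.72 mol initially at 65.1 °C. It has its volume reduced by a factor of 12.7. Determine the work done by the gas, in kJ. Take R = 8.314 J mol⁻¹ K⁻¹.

For a reversible adiabat TV^(γ−1) is constant, so T₂ = T₁ (V₁/V₂)^(γ−1).
γ = 7/5 for a diatomic ideal gas, so γ−1 = 2/5.
T₁ = 65.1 °C = 338.2 K.
T₂ = 338.2 × 12.7^(2/5) = 934.9 K.
Q = 0, so ΔU = W_on_gas = nCᵥΔT with Cᵥ = R/(γ−1) = 20.79 J/(mol·K).
ΔU = 3.72 × 20.79 × (934.9 − 338.2) = 46130 J.
Work done by the gas = −ΔU = -46130 J.

W ≈ -46.1 kJ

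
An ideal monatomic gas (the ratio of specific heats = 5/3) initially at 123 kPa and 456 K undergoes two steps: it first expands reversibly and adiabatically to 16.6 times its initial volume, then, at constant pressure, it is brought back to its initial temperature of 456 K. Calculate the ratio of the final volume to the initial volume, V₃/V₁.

Adiabatic step: V₂/V₁ = 16.6; T₂ = T₁·(1/16.6)^(2/3) = 70.07 K.
Isobaric step: V₃/V₂ = T₃/T₂ = 456/70.07.
V₃/V₁ = (V₂/V₁)(V₃/V₂) = 16.6 × (456/70.07) = 108.

V₃/V₁ ≈ 108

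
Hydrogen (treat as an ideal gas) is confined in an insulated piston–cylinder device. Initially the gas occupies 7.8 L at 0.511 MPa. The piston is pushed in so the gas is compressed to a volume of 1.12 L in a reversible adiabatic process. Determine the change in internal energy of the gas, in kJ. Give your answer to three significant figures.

ΔU ≈ 11.7 kJ

γ = 7/5 for a diatomic ideal gas.
P₂ = P₁(V₁/V₂)^γ = 0.511×(7.8/1.12)^(7/5) = 7.735 MPa.
For a reversible adiabat, W_by_gas = (P₁V₁ − P₂V₂)/(γ−1).
W_by = (511000×0.0078 − 7.735×10^6×0.00112) / (2/5) = -11690 J.
Q = 0 ⇒ ΔU = −W_by = 11690 J.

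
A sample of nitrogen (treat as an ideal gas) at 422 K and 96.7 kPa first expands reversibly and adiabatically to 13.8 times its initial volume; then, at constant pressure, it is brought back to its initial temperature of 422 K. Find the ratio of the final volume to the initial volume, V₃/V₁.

V₃/V₁ ≈ 39.4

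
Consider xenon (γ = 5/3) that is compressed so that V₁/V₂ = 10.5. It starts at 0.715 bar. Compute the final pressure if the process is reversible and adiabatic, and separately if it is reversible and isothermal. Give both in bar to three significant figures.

adiabatic: 36.0 bar; isothermal: 7.51 bar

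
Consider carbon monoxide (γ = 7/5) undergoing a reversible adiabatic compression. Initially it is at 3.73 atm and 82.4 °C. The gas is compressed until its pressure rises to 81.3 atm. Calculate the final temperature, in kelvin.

T₂ ≈ 858 K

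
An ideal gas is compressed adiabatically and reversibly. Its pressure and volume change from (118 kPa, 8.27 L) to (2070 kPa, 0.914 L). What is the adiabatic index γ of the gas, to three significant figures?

PV^γ = const ⇒ γ = ln(P₂/P₁) / ln(V₁/V₂).
γ = ln(2070/118) / ln(8.27/0.914) = 1.301.

γ ≈ 1.30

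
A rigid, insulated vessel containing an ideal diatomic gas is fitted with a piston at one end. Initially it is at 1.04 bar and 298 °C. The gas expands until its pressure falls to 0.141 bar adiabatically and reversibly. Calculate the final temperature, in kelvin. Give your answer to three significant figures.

T₂ ≈ 323 K

Along an adiabat T P^((1−γ)/γ) is constant, so T₂ = T₁ (P₂/P₁)^((γ−1)/γ).
For a diatomic ideal gas γ = 7/5, so (γ−1)/γ = 2/7.
T₁ = 298 °C = 571.1 K.
T₂ = 571.1 × (0.141/1.04)^(2/7) = 322.7 K.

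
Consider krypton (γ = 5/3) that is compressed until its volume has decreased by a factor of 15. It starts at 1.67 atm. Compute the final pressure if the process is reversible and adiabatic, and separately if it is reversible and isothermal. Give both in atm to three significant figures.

Isothermal: P₂ = P₁(V₁/V₂) = 1.67×15 = 25.05 atm.
Adiabatic: P₂ = P₁(V₁/V₂)^γ = 1.67×15^(5/3) = 152.4 atm.

adiabatic: 152 atm; isothermal: 25.0 atm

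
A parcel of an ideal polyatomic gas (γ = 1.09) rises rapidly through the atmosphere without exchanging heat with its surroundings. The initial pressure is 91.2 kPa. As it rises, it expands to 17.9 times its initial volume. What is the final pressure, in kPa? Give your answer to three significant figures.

P₂ ≈ 3.93 kPa

Since PV^γ is constant along a reversible adiabat, P₂ = P₁ (V₁/V₂)^γ.
P₂ = 91.2 × (1/17.9)^(1.09) = 3.93 kPa.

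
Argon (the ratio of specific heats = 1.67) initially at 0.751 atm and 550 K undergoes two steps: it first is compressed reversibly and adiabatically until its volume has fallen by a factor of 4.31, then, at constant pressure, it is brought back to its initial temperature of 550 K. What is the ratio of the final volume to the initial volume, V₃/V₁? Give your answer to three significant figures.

V₃/V₁ ≈ 0.0872

Adiabatic step: V₂/V₁ = 0.232; T₂ = T₁·4.31^(0.67) = 1464 K.
Isobaric step: V₃/V₂ = T₃/T₂ = 550/1464.
V₃/V₁ = (V₂/V₁)(V₃/V₂) = 0.232 × (550/1464) = 0.08718.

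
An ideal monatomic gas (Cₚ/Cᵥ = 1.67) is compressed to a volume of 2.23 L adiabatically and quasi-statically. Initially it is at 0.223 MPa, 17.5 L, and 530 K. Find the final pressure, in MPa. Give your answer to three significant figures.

P₂ ≈ 6.96 MPa

Since PV^γ is constant along a reversible adiabat, P₂ = P₁ (V₁/V₂)^γ.
P₂ = 0.223 × (17.5/2.23)^(1.67) = 6.958 MPa.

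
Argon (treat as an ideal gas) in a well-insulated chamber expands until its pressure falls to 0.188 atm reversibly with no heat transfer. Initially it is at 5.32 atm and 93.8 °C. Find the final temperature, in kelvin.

T₂ ≈ 96.4 K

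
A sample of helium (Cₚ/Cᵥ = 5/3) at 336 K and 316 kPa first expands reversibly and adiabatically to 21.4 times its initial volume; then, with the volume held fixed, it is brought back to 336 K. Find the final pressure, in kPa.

P₃ ≈ 14.8 kPa

Adiabatic step (PV^γ = const): P₂ = 316×(1/21.4)^(5/3) = 1.916 kPa; T₂ = 336×(1/21.4)^(2/3) = 43.59 K.
Isochoric: P₃ = P₂(T₃/T₂) = 1.916 × (336/43.59) = 14.77 kPa.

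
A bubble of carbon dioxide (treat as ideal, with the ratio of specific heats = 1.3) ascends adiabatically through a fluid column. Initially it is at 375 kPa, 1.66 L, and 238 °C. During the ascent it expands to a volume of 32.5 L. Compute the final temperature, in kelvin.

T₂ ≈ 209 K

Adiabatic: T₁V₁^(γ−1) = T₂V₂^(γ−1) ⇒ T₂ = T₁ (V₁/V₂)^(γ−1).
T₁ = 238 °C = 511.1 K.
T₂ = 511.1 × (1.66/32.5)^(0.3) = 209.4 K.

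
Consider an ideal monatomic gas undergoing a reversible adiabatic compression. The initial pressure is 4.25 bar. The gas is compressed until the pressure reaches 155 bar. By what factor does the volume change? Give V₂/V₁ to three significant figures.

V₂/V₁ ≈ 0.116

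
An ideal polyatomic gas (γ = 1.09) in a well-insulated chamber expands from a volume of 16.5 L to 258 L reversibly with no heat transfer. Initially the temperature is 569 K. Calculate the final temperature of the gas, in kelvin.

For a reversible adiabat TV^(γ−1) is constant, so T₂ = T₁ (V₁/V₂)^(γ−1).
T₂ = 569 × (16.5/258)^(0.09) = 444.3 K.

T₂ ≈ 444 K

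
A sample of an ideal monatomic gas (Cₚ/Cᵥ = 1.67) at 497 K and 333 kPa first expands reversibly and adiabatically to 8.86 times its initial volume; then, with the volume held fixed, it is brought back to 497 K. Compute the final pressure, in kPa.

P₃ ≈ 37.6 kPa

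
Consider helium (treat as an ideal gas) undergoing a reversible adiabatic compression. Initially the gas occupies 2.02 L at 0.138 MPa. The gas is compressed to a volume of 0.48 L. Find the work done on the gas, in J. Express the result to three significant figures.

γ = 5/3 for a monatomic ideal gas.
P₂ = P₁(V₁/V₂)^γ = 0.138×(2.02/0.48)^(5/3) = 1.514 MPa.
For a reversible adiabat, W_by_gas = (P₁V₁ − P₂V₂)/(γ−1).
W_by = (138000×0.00202 − 1.514×10^6×0.00048) / (2/3) = -671.8 J.
W_on_gas = −W_by = 671.8 J.

W ≈ 672 J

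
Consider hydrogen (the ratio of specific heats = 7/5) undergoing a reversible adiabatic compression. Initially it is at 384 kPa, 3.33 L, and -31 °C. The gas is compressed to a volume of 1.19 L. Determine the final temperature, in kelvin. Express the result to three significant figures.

T₂ ≈ 365 K

Adiabatic: T₁V₁^(γ−1) = T₂V₂^(γ−1) ⇒ T₂ = T₁ (V₁/V₂)^(γ−1).
T₁ = -31 °C = 242.1 K.
T₂ = 242.1 × (3.33/1.19)^(2/5) = 365.5 K.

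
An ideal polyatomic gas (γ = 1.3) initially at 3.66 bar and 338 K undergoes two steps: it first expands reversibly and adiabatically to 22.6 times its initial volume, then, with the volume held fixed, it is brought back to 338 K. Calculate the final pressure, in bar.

P₃ ≈ 0.162 bar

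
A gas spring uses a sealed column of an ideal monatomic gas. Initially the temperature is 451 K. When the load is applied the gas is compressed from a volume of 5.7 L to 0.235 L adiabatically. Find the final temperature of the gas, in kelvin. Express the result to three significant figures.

T₂ ≈ 3780 K

Adiabatic: T₁V₁^(γ−1) = T₂V₂^(γ−1) ⇒ T₂ = T₁ (V₁/V₂)^(γ−1).
For a monatomic ideal gas γ = 5/3, so γ−1 = 2/3.
T₂ = 451 × (5.7/0.235)^(2/3) = 3779 K.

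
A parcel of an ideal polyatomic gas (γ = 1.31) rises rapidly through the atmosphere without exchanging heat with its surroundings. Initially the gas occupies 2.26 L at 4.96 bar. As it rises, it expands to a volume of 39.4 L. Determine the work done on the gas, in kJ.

W ≈ -2.13 kJ

P₂ = P₁(V₁/V₂)^γ = 4.96×(2.26/39.4)^(1.31) = 0.1173 bar.
For a reversible adiabat, W_by_gas = (P₁V₁ − P₂V₂)/(γ−1).
W_by = (496000×0.00226 − 11730×0.0394) / (0.31) = 2125 J.
W_on_gas = −W_by = -2125 J.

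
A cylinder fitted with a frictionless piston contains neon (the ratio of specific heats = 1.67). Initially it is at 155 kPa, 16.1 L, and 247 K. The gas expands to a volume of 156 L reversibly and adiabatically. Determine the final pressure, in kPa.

Since PV^γ is constant along a reversible adiabat, P₂ = P₁ (V₁/V₂)^γ.
P₂ = 155 × (16.1/156)^(1.67) = 3.493 kPa.

P₂ ≈ 3.49 kPa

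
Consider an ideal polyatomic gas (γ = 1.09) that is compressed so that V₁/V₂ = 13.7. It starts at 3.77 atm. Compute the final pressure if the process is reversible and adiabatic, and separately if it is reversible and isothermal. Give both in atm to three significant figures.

adiabatic: 65.4 atm; isothermal: 51.6 atm

Isothermal: P₂ = P₁(V₁/V₂) = 3.77×13.7 = 51.65 atm.
Adiabatic: P₂ = P₁(V₁/V₂)^γ = 3.77×13.7^(1.09) = 65.37 atm.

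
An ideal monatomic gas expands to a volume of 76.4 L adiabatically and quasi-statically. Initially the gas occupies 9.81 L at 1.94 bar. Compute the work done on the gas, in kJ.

γ = 5/3 for a monatomic ideal gas.
P₂ = P₁(V₁/V₂)^γ = 1.94×(9.81/76.4)^(5/3) = 0.0634 bar.
For a reversible adiabat, W_by_gas = (P₁V₁ − P₂V₂)/(γ−1).
W_by = (194000×0.00981 − 6340×0.0764) / (2/3) = 2128 J.
W_on_gas = −W_by = -2128 J.

W ≈ -2.13 kJ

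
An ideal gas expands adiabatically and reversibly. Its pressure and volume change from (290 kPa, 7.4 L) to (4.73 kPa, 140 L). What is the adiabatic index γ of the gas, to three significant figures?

PV^γ = const ⇒ γ = ln(P₂/P₁) / ln(V₁/V₂).
γ = ln(4.73/290) / ln(7.4/140) = 1.4.

γ ≈ 1.40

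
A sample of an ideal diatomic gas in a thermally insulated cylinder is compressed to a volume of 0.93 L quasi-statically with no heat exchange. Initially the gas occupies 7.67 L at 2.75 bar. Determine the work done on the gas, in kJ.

W ≈ 6.99 kJ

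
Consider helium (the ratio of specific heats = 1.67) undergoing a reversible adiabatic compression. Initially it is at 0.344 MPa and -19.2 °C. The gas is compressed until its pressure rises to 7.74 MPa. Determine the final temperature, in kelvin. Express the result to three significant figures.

Adiabatic: T₂/T₁ = (P₂/P₁)^((γ−1)/γ).
T₁ = -19.2 °C = 253.9 K.
T₂ = 253.9 × (7.74/0.344)^(0.401) = 885.6 K.

T₂ ≈ 886 K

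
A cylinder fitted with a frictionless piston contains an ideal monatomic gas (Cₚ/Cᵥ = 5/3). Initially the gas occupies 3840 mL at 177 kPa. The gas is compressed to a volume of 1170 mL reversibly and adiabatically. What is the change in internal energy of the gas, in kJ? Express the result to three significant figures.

P₂ = P₁(V₁/V₂)^γ = 177×(3840/1170)^(5/3) = 1283 kPa.
For a reversible adiabat, W_by_gas = (P₁V₁ − P₂V₂)/(γ−1).
W_by = (177000×0.00384 − 1.283×10^6×0.00117) / (2/3) = -1232 J.
Q = 0 ⇒ ΔU = −W_by = 1232 J.

ΔU ≈ 1.23 kJ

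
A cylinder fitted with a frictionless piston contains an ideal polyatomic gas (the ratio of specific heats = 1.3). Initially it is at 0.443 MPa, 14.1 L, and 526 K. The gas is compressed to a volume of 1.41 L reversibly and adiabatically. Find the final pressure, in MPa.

P₂ ≈ 8.84 MPa

Adiabatic: P₁V₁^γ = P₂V₂^γ ⇒ P₂ = P₁ (V₁/V₂)^γ.
P₂ = 0.443 × (14.1/1.41)^(1.3) = 8.839 MPa.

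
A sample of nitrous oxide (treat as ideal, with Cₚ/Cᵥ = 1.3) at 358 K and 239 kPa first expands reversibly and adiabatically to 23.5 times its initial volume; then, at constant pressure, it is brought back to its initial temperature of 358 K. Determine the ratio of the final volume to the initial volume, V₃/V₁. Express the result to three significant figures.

V₃/V₁ ≈ 60.6

Adiabatic step: V₂/V₁ = 23.5; T₂ = T₁·(1/23.5)^(0.3) = 138.9 K.
Isobaric step: V₃/V₂ = T₃/T₂ = 358/138.9.
V₃/V₁ = (V₂/V₁)(V₃/V₂) = 23.5 × (358/138.9) = 60.59.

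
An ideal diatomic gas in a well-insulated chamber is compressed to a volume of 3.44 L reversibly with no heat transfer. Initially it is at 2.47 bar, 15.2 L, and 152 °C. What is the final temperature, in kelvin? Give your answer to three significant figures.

T₂ ≈ 770 K

Adiabatic: T₁V₁^(γ−1) = T₂V₂^(γ−1) ⇒ T₂ = T₁ (V₁/V₂)^(γ−1).
γ = 7/5 for a diatomic ideal gas.
T₁ = 152 °C = 425.1 K.
T₂ = 425.1 × (15.2/3.44)^(2/5) = 770.3 K.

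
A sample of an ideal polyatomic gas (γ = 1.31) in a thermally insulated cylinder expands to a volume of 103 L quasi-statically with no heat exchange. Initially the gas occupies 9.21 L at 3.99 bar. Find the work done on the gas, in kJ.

W ≈ -6.25 kJ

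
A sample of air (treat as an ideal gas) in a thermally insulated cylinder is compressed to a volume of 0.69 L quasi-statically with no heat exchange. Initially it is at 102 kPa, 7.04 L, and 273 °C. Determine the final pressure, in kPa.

P₂ ≈ 2640 kPa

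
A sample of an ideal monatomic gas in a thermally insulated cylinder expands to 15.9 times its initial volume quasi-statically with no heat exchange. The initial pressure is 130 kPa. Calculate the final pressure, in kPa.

Since PV^γ is constant along a reversible adiabat, P₂ = P₁ (V₁/V₂)^γ.
For a monatomic ideal gas γ = 5/3.
P₂ = 130 × (1/15.9)^(5/3) = 1.293 kPa.

P₂ ≈ 1.29 kPa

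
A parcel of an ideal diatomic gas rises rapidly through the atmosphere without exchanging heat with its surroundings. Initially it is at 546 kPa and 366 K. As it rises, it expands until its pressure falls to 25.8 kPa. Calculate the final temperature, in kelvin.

Adiabatic: T₂/T₁ = (P₂/P₁)^((γ−1)/γ).
For a diatomic ideal gas γ = 7/5, so (γ−1)/γ = 2/7.
T₂ = 366 × (25.8/546)^(2/7) = 153 K.

T₂ ≈ 153 K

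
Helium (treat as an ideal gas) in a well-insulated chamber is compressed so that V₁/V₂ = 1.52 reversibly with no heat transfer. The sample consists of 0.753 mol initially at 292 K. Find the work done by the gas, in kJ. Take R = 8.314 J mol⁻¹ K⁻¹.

For a reversible adiabat TV^(γ−1) is constant, so T₂ = T₁ (V₁/V₂)^(γ−1).
γ = 5/3 for a monatomic ideal gas, so γ−1 = 2/3.
T₂ = 292 × 1.52^(2/3) = 386 K.
Q = 0, so ΔU = W_on_gas = nCᵥΔT with Cᵥ = R/(γ−1) = 12.47 J/(mol·K).
ΔU = 0.753 × 12.47 × (386 − 292) = 882.9 J.
Work done by the gas = −ΔU = -882.9 J.

W ≈ -0.883 kJ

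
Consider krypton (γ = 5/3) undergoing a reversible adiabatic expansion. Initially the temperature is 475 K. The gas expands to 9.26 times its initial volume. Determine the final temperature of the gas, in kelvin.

T₂ ≈ 108 K

Adiabatic: T₁V₁^(γ−1) = T₂V₂^(γ−1) ⇒ T₂ = T₁ (V₁/V₂)^(γ−1).
T₂ = 475 × (1/9.26)^(2/3) = 107.7 K.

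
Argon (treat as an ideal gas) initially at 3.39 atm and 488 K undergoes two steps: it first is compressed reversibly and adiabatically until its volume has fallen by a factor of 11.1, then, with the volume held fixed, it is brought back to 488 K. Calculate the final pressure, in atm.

For a monatomic ideal gas γ = 5/3.
Adiabatic step (PV^γ = const): P₂ = 3.39×11.1^(5/3) = 187.2 atm; T₂ = 488×11.1^(2/3) = 2428 K.
Isochoric: P₃ = P₂(T₃/T₂) = 187.2 × (488/2428) = 37.63 atm.

P₃ ≈ 37.6 atm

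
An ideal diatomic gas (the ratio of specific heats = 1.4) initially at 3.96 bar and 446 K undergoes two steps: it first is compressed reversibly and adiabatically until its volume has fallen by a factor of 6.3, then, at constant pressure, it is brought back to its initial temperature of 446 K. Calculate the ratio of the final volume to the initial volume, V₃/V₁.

Adiabatic step: V₂/V₁ = 0.1587; T₂ = T₁·6.3^(0.4) = 931.3 K.
Isobaric step: V₃/V₂ = T₃/T₂ = 446/931.3.
V₃/V₁ = (V₂/V₁)(V₃/V₂) = 0.1587 × (446/931.3) = 0.07602.

V₃/V₁ ≈ 0.0760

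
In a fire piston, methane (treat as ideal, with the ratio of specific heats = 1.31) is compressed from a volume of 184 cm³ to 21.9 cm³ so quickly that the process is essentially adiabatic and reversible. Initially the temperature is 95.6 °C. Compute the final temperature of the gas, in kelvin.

T₂ ≈ 713 K

Adiabatic: T₁V₁^(γ−1) = T₂V₂^(γ−1) ⇒ T₂ = T₁ (V₁/V₂)^(γ−1).
T₁ = 95.6 °C = 368.8 K.
T₂ = 368.8 × (184/21.9)^(0.31) = 713.3 K.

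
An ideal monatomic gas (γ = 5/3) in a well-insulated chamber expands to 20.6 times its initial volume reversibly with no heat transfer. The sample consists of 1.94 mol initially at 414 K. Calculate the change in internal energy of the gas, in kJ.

ΔU ≈ -8.68 kJ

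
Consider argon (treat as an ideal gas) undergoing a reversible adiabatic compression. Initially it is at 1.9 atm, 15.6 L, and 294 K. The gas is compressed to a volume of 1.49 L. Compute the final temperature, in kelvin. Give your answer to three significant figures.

T₂ ≈ 1410 K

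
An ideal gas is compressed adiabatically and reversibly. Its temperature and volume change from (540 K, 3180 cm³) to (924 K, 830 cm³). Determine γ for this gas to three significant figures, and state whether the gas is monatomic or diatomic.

γ ≈ 1.40; diatomic

TV^(γ−1) = const ⇒ γ − 1 = ln(T₂/T₁) / ln(V₁/V₂).
γ = 1 + ln(924/540) / ln(3180/830) = 1.4.
γ ≈ 1.40 is close to 7/5, so the gas is diatomic.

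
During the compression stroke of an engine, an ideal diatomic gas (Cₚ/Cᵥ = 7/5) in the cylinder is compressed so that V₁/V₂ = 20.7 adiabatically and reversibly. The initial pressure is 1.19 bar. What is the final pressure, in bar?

P₂ ≈ 82.8 bar

Adiabatic: P₁V₁^γ = P₂V₂^γ ⇒ P₂ = P₁ (V₁/V₂)^γ.
P₂ = 1.19 × 20.7^(7/5) = 82.78 bar.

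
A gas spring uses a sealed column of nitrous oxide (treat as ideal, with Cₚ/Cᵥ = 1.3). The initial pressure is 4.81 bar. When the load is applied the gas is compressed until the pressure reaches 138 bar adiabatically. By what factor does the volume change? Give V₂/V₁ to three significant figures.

V₂/V₁ ≈ 0.0756

From PV^γ = const, V₂/V₁ = (P₁/P₂)^(1/γ).
V₂/V₁ = (4.81/138)^(0.769) = 0.07563.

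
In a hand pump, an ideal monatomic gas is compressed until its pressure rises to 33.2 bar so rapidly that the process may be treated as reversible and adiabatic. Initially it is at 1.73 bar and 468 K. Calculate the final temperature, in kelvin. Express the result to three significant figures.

T₂ ≈ 1530 K

Adiabatic: T₂/T₁ = (P₂/P₁)^((γ−1)/γ).
For a monatomic ideal gas γ = 5/3, so (γ−1)/γ = 2/5.
T₂ = 468 × (33.2/1.73)^(2/5) = 1526 K.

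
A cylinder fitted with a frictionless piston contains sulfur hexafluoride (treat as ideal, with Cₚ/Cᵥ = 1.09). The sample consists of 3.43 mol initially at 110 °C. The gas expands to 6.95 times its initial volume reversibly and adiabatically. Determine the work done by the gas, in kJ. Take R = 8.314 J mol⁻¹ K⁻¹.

Adiabatic: T₁V₁^(γ−1) = T₂V₂^(γ−1) ⇒ T₂ = T₁ (V₁/V₂)^(γ−1).
T₁ = 110 °C = 383.1 K.
T₂ = 383.1 × (1/6.95)^(0.09) = 321.8 K.
Q = 0, so ΔU = W_on_gas = nCᵥΔT with Cᵥ = R/(γ−1) = 92.38 J/(mol·K).
ΔU = 3.43 × 92.38 × (321.8 − 383.1) = -19440 J.
Work done by the gas = −ΔU = 19440 J.

W ≈ 19.4 kJ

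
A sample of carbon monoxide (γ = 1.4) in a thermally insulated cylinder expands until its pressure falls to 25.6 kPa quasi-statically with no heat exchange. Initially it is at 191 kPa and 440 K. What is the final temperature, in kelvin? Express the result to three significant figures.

Along an adiabat T P^((1−γ)/γ) is constant, so T₂ = T₁ (P₂/P₁)^((γ−1)/γ).
T₂ = 440 × (25.6/191)^(0.286) = 247.8 K.

T₂ ≈ 248 K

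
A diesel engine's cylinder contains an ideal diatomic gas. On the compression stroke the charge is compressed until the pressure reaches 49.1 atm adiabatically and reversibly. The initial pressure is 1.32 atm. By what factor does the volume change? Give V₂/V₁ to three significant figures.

V₂/V₁ ≈ 0.0755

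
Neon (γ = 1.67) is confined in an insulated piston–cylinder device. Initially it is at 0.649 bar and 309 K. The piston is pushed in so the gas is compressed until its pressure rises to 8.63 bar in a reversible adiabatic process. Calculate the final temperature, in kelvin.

Adiabatic: T₂/T₁ = (P₂/P₁)^((γ−1)/γ).
T₂ = 309 × (8.63/0.649)^(0.401) = 872.6 K.

T₂ ≈ 873 K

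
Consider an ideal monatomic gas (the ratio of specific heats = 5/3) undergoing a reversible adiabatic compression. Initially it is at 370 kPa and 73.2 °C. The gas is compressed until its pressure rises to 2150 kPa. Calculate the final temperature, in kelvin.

T₂ ≈ 700 K

Adiabatic: T₂/T₁ = (P₂/P₁)^((γ−1)/γ).
T₁ = 73.2 °C = 346.3 K.
T₂ = 346.3 × (2150/370)^(2/5) = 700.2 K.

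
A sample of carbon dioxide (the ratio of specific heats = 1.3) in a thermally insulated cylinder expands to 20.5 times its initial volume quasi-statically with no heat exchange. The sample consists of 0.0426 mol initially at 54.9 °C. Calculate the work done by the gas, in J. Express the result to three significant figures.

Adiabatic: T₁V₁^(γ−1) = T₂V₂^(γ−1) ⇒ T₂ = T₁ (V₁/V₂)^(γ−1).
T₁ = 54.9 °C = 328 K.
T₂ = 328 × (1/20.5)^(0.3) = 132.6 K.
Q = 0, so ΔU = W_on_gas = nCᵥΔT with Cᵥ = R/(γ−1) = 27.71 J/(mol·K).
ΔU = 0.0426 × 27.71 × (132.6 − 328) = -230.8 J.
Work done by the gas = −ΔU = 230.8 J.

W ≈ 231 J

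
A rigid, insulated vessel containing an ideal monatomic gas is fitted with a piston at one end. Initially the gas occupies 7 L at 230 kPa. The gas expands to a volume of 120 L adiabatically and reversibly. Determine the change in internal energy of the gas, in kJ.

ΔU ≈ -2.05 kJ

γ = 5/3 for a monatomic ideal gas.
P₂ = P₁(V₁/V₂)^γ = 230×(7/120)^(5/3) = 2.018 kPa.
For a reversible adiabat, W_by_gas = (P₁V₁ − P₂V₂)/(γ−1).
W_by = (230000×0.007 − 2018×0.12) / (2/3) = 2052 J.
Q = 0 ⇒ ΔU = −W_by = -2052 J.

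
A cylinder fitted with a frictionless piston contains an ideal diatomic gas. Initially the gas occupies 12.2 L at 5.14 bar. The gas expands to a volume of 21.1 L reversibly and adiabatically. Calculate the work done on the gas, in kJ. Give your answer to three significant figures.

γ = 7/5 for a diatomic ideal gas.
P₂ = P₁(V₁/V₂)^γ = 5.14×(12.2/21.1)^(7/5) = 2.387 bar.
For a reversible adiabat, W_by_gas = (P₁V₁ − P₂V₂)/(γ−1).
W_by = (514000×0.0122 − 238700×0.0211) / (2/5) = 3085 J.
W_on_gas = −W_by = -3085 J.

W ≈ -3.09 kJ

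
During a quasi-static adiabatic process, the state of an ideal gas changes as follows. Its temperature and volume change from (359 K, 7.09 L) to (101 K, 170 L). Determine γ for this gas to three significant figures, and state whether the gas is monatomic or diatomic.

TV^(γ−1) = const ⇒ γ − 1 = ln(T₂/T₁) / ln(V₁/V₂).
γ = 1 + ln(101/359) / ln(7.09/170) = 1.399.
γ ≈ 1.40 is close to 7/5, so the gas is diatomic.

γ ≈ 1.40; diatomic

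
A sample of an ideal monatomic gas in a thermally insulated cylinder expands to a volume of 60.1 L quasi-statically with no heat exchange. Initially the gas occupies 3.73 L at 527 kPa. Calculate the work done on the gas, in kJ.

γ = 5/3 for a monatomic ideal gas.
P₂ = P₁(V₁/V₂)^γ = 527×(3.73/60.1)^(5/3) = 5.127 kPa.
For a reversible adiabat, W_by_gas = (P₁V₁ − P₂V₂)/(γ−1).
W_by = (527000×0.00373 − 5127×0.0601) / (2/3) = 2486 J.
W_on_gas = −W_by = -2486 J.

W ≈ -2.49 kJ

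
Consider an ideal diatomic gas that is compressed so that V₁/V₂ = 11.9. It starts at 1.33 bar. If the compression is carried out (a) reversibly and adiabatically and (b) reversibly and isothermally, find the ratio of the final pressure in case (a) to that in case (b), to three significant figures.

P_adiabatic / P_isothermal ≈ 2.69

For a diatomic ideal gas γ = 7/5.
Isothermal: P_b = P₁(V₁/V₂) = 1.33×11.9.
Adiabatic: P_a = P₁(V₁/V₂)^γ = 1.33×11.9^(7/5).
P_a/P_b = (V₁/V₂)^(γ−1) = 11.9^(2/5) = 2.693.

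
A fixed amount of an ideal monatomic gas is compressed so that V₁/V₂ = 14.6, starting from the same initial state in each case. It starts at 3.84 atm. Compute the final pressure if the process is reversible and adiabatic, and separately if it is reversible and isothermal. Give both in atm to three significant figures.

adiabatic: 335 atm; isothermal: 56.1 atm

For a monatomic ideal gas γ = 5/3.
Isothermal: P₂ = P₁(V₁/V₂) = 3.84×14.6 = 56.06 atm.
Adiabatic: P₂ = P₁(V₁/V₂)^γ = 3.84×14.6^(5/3) = 334.9 atm.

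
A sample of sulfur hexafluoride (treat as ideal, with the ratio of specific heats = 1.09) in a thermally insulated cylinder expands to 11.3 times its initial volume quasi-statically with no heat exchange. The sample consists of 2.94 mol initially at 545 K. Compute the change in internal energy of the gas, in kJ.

Adiabatic: T₁V₁^(γ−1) = T₂V₂^(γ−1) ⇒ T₂ = T₁ (V₁/V₂)^(γ−1).
T₂ = 545 × (1/11.3)^(0.09) = 438.1 K.
Q = 0, so ΔU = W_on_gas = nCᵥΔT with Cᵥ = R/(γ−1) = 92.38 J/(mol·K).
ΔU = 2.94 × 92.38 × (438.1 − 545) = -29020 J.

ΔU ≈ -29.0 kJ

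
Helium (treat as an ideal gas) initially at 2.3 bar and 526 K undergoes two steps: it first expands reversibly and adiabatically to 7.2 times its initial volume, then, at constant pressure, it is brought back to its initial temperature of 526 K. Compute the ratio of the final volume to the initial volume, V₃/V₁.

V₃/V₁ ≈ 26.8

For a monatomic ideal gas γ = 5/3.
Adiabatic step: V₂/V₁ = 7.2; T₂ = T₁·(1/7.2)^(2/3) = 141.1 K.
Isobaric step: V₃/V₂ = T₃/T₂ = 526/141.1.
V₃/V₁ = (V₂/V₁)(V₃/V₂) = 7.2 × (526/141.1) = 26.85.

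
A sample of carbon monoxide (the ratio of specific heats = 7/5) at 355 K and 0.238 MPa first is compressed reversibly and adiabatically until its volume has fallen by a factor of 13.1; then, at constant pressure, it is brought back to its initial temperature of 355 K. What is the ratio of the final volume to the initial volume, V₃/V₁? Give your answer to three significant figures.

V₃/V₁ ≈ 0.0273

Adiabatic step: V₂/V₁ = 0.07634; T₂ = T₁·13.1^(2/5) = 993.4 K.
Isobaric step: V₃/V₂ = T₃/T₂ = 355/993.4.
V₃/V₁ = (V₂/V₁)(V₃/V₂) = 0.07634 × (355/993.4) = 0.02728.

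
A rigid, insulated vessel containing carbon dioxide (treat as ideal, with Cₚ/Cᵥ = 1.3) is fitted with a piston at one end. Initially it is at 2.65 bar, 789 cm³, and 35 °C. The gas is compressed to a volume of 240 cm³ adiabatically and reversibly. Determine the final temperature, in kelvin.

For a reversible adiabat TV^(γ−1) is constant, so T₂ = T₁ (V₁/V₂)^(γ−1).
T₁ = 35 °C = 308.1 K.
T₂ = 308.1 × (789/240)^(0.3) = 440.4 K.

T₂ ≈ 440 K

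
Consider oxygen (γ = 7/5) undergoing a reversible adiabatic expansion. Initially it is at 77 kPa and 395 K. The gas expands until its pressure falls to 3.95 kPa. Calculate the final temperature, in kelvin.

Along an adiabat T P^((1−γ)/γ) is constant, so T₂ = T₁ (P₂/P₁)^((γ−1)/γ).
T₂ = 395 × (3.95/77)^(2/7) = 169.1 K.

T₂ ≈ 169 K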